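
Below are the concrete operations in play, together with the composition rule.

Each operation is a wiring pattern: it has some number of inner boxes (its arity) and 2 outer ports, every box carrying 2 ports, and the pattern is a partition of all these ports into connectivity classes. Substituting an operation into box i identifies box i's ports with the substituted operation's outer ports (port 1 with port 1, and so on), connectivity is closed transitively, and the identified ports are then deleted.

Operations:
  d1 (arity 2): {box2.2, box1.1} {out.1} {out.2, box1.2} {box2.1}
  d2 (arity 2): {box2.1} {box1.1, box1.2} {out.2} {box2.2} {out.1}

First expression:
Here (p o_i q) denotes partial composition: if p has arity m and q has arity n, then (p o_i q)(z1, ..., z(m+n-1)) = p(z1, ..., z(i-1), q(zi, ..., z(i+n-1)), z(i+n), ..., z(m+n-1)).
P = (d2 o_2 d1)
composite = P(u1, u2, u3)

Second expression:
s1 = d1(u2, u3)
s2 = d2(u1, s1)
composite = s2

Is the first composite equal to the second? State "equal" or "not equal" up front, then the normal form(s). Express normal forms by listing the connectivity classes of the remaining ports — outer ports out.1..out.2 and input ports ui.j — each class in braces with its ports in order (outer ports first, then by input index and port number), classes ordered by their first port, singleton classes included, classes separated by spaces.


equal: each reduces to {out.1} {out.2} {u1.1, u1.2} {u2.1, u3.2} {u2.2} {u3.1}

The first composite normalizes to {out.1} {out.2} {u1.1, u1.2} {u2.1, u3.2} {u2.2} {u3.1}
The second composite normalizes to {out.1} {out.2} {u1.1, u1.2} {u2.1, u3.2} {u2.2} {u3.1}
The normal forms match — equal.


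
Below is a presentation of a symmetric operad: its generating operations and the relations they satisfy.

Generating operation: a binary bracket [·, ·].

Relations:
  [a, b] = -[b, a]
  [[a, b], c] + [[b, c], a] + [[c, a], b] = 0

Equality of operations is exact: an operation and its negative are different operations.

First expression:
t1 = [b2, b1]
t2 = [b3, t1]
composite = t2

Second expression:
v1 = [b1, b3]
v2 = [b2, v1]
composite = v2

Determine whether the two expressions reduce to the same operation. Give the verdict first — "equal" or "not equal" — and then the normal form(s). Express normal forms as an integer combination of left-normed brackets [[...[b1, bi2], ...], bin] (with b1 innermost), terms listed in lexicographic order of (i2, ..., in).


not equal: they reduce to [[b1, b2], b3] and -[[b1, b3], b2]

In normal form, the first expression is [[b1, b2], b3]
In normal form, the second expression is -[[b1, b3], b2]
The normal forms differ: not equal.


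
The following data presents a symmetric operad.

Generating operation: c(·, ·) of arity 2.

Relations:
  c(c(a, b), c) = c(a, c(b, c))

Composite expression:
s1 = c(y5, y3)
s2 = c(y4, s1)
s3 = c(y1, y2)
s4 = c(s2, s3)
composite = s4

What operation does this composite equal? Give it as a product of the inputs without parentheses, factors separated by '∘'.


y4 ∘ y5 ∘ y3 ∘ y1 ∘ y2

Under associativity of c, the answer is the y's in reading order.
c(y5, y3) reduces to y5 ∘ y3
c(y4, c(y5, y3)) reduces to y4 ∘ y5 ∘ y3
c(y1, y2) reduces to y1 ∘ y2
c(c(y4, c(y5, y3)), c(y1, y2)) reduces to y4 ∘ y5 ∘ y3 ∘ y1 ∘ y2


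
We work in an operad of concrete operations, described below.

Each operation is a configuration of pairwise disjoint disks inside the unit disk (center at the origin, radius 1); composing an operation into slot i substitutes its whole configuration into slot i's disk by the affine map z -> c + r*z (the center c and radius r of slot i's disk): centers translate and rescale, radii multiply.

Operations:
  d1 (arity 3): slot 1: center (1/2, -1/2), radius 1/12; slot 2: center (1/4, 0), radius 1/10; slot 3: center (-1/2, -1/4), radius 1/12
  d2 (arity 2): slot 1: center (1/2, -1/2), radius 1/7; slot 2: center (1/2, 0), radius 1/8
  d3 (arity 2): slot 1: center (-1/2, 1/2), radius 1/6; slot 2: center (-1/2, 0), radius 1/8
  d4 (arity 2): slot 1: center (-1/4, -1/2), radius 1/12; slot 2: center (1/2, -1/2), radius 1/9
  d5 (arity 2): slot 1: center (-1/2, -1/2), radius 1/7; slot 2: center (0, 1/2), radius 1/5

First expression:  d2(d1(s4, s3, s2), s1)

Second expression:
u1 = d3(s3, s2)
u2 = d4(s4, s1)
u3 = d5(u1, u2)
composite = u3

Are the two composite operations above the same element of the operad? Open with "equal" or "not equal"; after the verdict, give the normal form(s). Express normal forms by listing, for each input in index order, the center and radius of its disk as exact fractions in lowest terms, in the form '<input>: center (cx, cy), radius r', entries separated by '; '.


The first expression reduces to s1: center (1/2, 0), radius 1/8; s2: center (3/7, -15/28), radius 1/84; s3: center (15/28, -1/2), radius 1/70; s4: center (4/7, -4/7), radius 1/84
The second expression reduces to s1: center (1/10, 2/5), radius 1/45; s2: center (-4/7, -1/2), radius 1/56; s3: center (-4/7, -3/7), radius 1/42; s4: center (-1/20, 2/5), radius 1/60
Different reductions; not equal.

not equal; the first gives s1: center (1/2, 0), radius 1/8; s2: center (3/7, -15/28), radius 1/84; s3: center (15/28, -1/2), radius 1/70; s4: center (4/7, -4/7), radius 1/84 and the second s1: center (1/10, 2/5), radius 1/45; s2: center (-4/7, -1/2), radius 1/56; s3: center (-4/7, -3/7), radius 1/42; s4: center (-1/20, 2/5), radius 1/60


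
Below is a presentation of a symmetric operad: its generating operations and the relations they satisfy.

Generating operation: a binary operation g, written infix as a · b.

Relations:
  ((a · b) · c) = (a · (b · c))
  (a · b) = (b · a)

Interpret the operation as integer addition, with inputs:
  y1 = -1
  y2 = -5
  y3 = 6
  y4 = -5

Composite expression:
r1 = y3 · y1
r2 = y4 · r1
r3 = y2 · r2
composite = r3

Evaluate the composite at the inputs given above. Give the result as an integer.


-5


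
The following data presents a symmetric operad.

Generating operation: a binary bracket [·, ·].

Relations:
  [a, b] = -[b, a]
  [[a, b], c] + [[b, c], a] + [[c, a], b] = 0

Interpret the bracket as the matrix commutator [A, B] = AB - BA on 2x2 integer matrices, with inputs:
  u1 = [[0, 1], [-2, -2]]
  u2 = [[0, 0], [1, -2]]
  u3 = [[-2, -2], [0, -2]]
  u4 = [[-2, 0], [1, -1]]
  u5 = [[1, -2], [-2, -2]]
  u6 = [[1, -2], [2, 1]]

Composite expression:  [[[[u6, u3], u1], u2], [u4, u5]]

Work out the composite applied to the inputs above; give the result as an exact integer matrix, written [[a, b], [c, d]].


[u6, u3] = [[4, 0], [0, -4]]
[[u6, u3], u1] = [[0, 8], [16, 0]]
[[[u6, u3], u1], u2] = [[8, -16], [32, -8]]
[u4, u5] = [[2, 2], [1, -2]]
[[[[u6, u3], u1], u2], [u4, u5]] = [[-80, 96], [112, 80]]

[[-80, 96], [112, 80]]


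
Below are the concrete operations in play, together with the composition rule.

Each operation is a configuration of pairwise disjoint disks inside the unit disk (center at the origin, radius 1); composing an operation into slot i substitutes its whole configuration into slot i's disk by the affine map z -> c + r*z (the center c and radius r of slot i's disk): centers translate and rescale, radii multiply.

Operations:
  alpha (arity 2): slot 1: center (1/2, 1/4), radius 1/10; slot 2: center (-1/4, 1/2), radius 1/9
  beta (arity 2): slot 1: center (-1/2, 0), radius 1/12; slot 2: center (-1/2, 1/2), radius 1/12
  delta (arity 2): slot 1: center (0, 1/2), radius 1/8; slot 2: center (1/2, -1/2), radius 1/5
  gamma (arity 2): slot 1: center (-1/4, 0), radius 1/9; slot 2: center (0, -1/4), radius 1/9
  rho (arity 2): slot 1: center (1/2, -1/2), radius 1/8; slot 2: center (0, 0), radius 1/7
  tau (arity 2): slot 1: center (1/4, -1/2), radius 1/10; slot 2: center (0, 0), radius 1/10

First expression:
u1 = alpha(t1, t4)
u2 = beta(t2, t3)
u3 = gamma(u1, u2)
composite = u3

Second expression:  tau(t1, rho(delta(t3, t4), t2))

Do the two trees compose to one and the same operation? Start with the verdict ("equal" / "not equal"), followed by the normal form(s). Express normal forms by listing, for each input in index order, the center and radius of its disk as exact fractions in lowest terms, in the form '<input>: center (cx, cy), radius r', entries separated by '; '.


Reducing the first expression gives t1: center (-7/36, 1/36), radius 1/90; t2: center (-1/18, -1/4), radius 1/108; t3: center (-1/18, -7/36), radius 1/108; t4: center (-5/18, 1/18), radius 1/81
Reducing the second expression gives t1: center (1/4, -1/2), radius 1/10; t2: center (0, 0), radius 1/70; t3: center (1/20, -7/160), radius 1/640; t4: center (9/160, -9/160), radius 1/400
No match — not equal.

not equal; the first gives t1: center (-7/36, 1/36), radius 1/90; t2: center (-1/18, -1/4), radius 1/108; t3: center (-1/18, -7/36), radius 1/108; t4: center (-5/18, 1/18), radius 1/81 and the second t1: center (1/4, -1/2), radius 1/10; t2: center (0, 0), radius 1/70; t3: center (1/20, -7/160), radius 1/640; t4: center (9/160, -9/160), radius 1/400


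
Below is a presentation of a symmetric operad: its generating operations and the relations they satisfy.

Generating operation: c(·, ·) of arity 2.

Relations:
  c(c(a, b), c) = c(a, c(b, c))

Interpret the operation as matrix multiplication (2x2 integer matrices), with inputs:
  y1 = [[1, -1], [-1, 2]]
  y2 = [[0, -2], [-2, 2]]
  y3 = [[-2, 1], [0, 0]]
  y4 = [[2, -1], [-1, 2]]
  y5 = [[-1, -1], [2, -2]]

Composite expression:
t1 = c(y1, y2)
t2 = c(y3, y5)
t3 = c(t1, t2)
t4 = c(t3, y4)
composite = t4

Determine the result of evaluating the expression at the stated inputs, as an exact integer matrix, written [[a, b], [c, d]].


[[16, -8], [-32, 16]]

c(y1, y2) = [[2, -4], [-4, 6]]
c(y3, y5) = [[4, 0], [0, 0]]
c(c(y1, y2), c(y3, y5)) = [[8, 0], [-16, 0]]
c(c(c(y1, y2), c(y3, y5)), y4) = [[16, -8], [-32, 16]]


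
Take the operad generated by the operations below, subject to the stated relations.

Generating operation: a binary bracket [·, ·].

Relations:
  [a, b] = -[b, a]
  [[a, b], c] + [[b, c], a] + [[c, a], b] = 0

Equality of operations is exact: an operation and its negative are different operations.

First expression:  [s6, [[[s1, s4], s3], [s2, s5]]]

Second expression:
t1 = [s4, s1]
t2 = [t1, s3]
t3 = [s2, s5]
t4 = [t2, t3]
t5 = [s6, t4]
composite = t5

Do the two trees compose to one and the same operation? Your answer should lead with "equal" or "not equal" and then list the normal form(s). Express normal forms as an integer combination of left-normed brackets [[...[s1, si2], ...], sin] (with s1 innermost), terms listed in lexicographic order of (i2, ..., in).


Normal form of the first expression: -[[[[[s1, s4], s3], s2], s5], s6] + [[[[[s1, s4], s3], s5], s2], s6]
Normal form of the second expression: [[[[[s1, s4], s3], s2], s5], s6] - [[[[[s1, s4], s3], s5], s2], s6]
No match — not equal.

not equal — first -[[[[[s1, s4], s3], s2], s5], s6] + [[[[[s1, s4], s3], s5], s2], s6], second [[[[[s1, s4], s3], s2], s5], s6] - [[[[[s1, s4], s3], s5], s2], s6]


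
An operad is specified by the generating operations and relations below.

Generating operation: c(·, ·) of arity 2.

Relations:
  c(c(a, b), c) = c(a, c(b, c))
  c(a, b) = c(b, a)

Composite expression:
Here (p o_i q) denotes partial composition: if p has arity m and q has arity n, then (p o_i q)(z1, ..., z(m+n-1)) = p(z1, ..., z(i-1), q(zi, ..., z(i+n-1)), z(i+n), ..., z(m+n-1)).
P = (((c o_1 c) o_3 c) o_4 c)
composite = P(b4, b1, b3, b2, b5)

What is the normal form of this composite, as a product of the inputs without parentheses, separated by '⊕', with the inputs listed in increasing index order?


b1 ⊕ b2 ⊕ b3 ⊕ b4 ⊕ b5


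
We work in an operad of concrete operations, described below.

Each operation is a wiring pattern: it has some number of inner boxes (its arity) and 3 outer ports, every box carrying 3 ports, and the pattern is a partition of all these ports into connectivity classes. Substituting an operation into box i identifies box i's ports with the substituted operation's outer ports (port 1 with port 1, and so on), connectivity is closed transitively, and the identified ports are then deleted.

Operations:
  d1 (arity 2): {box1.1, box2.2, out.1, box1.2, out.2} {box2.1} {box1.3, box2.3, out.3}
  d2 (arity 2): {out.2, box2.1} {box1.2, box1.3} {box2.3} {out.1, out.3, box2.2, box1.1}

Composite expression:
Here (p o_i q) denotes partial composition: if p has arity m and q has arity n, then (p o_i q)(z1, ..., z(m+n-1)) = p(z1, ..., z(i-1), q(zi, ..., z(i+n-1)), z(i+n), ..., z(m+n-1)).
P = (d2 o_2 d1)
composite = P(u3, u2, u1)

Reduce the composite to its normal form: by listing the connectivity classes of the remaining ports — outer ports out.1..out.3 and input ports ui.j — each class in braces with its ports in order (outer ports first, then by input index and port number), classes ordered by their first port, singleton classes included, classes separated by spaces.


Connectivity passes through glued d2-boundaries; trace each wire chain.
d1 over (u2, u1) gives {out.1, out.2, u1.2, u2.1, u2.2} {out.3, u1.3, u2.3} {u1.1}, out.j being that stage's outer ports
d2 over (u3, u2, u1) gives {out.1, out.2, out.3, u1.2, u2.1, u2.2, u3.1} {u1.1} {u1.3, u2.3} {u3.2, u3.3}, out.j being that stage's outer ports

{out.1, out.2, out.3, u1.2, u2.1, u2.2, u3.1} {u1.1} {u1.3, u2.3} {u3.2, u3.3}


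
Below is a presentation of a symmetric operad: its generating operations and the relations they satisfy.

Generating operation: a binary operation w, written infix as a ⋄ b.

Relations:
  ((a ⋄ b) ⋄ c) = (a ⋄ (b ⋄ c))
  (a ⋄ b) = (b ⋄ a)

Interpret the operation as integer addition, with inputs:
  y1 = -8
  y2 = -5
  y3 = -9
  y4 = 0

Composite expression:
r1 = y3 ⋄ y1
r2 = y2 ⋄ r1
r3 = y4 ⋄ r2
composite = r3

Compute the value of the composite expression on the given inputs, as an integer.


(y3 ⋄ y1) = -17
(y2 ⋄ (y3 ⋄ y1)) = -22
(y4 ⋄ (y2 ⋄ (y3 ⋄ y1))) = -22

-22


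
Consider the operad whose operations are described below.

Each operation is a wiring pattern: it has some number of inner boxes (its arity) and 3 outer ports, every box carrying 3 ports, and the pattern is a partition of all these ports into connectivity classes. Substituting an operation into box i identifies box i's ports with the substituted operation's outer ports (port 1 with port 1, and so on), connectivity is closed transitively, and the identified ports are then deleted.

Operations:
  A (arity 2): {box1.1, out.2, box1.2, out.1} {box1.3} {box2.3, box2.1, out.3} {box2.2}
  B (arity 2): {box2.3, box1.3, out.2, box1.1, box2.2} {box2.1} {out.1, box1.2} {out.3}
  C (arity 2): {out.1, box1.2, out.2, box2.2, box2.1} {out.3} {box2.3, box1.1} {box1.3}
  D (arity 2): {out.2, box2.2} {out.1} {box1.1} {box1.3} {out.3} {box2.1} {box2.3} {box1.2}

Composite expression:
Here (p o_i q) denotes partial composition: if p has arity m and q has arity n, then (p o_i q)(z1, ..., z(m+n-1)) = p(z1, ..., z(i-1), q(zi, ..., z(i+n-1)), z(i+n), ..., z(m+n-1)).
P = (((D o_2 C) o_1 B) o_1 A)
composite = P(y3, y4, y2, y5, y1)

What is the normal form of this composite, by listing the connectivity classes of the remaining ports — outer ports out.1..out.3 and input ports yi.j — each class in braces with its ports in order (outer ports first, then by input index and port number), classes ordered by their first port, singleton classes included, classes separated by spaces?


{out.1} {out.2, y1.1, y1.2, y5.2} {out.3} {y1.3, y5.1} {y2.1} {y2.2, y2.3, y3.1, y3.2, y4.1, y4.3} {y3.3} {y4.2} {y5.3}


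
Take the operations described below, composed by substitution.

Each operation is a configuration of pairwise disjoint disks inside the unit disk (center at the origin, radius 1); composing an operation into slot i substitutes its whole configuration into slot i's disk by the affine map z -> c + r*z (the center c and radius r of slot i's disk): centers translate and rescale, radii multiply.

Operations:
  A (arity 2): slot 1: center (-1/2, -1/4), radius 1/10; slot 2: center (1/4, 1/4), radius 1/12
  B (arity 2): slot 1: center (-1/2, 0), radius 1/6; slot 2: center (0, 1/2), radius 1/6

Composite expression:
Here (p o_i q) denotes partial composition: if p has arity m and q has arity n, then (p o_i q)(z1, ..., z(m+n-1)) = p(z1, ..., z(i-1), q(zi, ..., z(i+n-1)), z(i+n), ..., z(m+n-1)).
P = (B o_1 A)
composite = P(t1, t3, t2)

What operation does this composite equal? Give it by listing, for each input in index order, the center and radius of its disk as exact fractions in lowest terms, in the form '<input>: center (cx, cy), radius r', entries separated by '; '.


t1: center (-7/12, -1/24), radius 1/60; t2: center (0, 1/2), radius 1/6; t3: center (-11/24, 1/24), radius 1/72

Nesting under B composes maps z -> c + r*z down each t-path.
tracing t1 down its 2-map path: center (-7/12, -1/24), radius 1/60
tracing t3 down its 2-map path: center (-11/24, 1/24), radius 1/72
tracing t2 down its 1-map path: center (0, 1/2), radius 1/6


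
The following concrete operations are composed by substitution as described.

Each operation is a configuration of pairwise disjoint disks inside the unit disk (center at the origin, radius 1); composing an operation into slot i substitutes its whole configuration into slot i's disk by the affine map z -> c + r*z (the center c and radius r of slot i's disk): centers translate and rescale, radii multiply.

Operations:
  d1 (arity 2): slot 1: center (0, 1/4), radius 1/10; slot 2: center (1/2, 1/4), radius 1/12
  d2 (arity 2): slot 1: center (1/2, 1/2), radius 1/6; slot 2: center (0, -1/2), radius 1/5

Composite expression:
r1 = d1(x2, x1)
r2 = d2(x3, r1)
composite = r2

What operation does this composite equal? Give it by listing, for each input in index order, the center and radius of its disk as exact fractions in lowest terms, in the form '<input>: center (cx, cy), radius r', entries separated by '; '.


x1: center (1/10, -9/20), radius 1/60; x2: center (0, -9/20), radius 1/50; x3: center (1/2, 1/2), radius 1/6

Affine substitution under d2: radii multiply and x-centers shift.
input x3: applying the 1 nested substitution gives center (1/2, 1/2), radius 1/6
input x2: applying the 2 nested substitutions gives center (0, -9/20), radius 1/50
input x1: applying the 2 nested substitutions gives center (1/10, -9/20), radius 1/60


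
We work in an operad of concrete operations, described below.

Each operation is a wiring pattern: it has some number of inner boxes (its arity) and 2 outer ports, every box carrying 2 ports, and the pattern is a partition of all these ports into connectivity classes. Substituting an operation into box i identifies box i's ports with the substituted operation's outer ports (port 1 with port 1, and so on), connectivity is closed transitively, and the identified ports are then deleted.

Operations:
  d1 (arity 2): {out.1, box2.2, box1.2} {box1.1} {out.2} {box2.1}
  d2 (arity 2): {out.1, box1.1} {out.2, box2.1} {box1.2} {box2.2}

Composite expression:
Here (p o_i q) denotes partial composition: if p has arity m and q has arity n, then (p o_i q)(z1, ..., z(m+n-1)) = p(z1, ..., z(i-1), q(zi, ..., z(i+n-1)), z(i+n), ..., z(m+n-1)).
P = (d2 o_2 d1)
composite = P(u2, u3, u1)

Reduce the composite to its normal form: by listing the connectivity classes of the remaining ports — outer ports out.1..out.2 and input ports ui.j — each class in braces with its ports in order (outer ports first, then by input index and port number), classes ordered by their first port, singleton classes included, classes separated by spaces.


Two ports join when wires chain via d2-identified ports.
through d1, on inputs (u3, u1): {out.1, u1.2, u3.2} {out.2} {u1.1} {u3.1} (out.j = stage outer ports)
through d2, on inputs (u2, u3, u1): {out.1, u2.1} {out.2, u1.2, u3.2} {u1.1} {u2.2} {u3.1} (out.j = stage outer ports)

{out.1, u2.1} {out.2, u1.2, u3.2} {u1.1} {u2.2} {u3.1}


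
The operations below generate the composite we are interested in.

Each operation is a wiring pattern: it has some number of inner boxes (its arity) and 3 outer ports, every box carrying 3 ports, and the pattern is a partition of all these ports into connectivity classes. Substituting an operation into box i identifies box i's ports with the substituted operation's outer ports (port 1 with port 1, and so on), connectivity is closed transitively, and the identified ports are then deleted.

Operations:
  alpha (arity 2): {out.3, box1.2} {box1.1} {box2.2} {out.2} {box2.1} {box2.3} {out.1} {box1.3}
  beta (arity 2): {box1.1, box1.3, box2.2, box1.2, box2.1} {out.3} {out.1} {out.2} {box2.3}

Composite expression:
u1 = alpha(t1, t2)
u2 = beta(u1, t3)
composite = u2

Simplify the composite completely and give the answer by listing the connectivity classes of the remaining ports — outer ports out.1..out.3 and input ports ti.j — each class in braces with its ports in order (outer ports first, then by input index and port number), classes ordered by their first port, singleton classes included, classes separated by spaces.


Reachability decides: close wires over beta-identified ports.
through alpha, on inputs (t1, t2): {out.1} {out.2} {out.3, t1.2} {t1.1} {t1.3} {t2.1} {t2.2} {t2.3} (out.j = stage outer ports)
through beta, on inputs (t1, t2, t3): {out.1} {out.2} {out.3} {t1.1} {t1.2, t3.1, t3.2} {t1.3} {t2.1} {t2.2} {t2.3} {t3.3} (out.j = stage outer ports)

{out.1} {out.2} {out.3} {t1.1} {t1.2, t3.1, t3.2} {t1.3} {t2.1} {t2.2} {t2.3} {t3.3}


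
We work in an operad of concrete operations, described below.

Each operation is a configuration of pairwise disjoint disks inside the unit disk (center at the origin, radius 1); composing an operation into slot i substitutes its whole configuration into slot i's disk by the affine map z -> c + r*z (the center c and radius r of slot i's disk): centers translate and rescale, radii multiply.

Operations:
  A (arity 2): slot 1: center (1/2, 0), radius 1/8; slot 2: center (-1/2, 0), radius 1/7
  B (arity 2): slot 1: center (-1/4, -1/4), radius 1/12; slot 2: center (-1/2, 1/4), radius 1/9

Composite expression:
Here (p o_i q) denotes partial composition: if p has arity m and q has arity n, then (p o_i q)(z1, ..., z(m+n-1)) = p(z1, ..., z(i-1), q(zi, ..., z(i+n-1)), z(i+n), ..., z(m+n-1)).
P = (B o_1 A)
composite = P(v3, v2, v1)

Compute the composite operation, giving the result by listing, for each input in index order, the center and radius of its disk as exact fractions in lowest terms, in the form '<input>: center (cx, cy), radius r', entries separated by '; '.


v1: center (-1/2, 1/4), radius 1/9; v2: center (-7/24, -1/4), radius 1/84; v3: center (-5/24, -1/4), radius 1/96

Below B, radii multiply path by path; the v-disk centers shift.
v3: after 2 affine steps, its disk has center (-5/24, -1/4), radius 1/96
v2: after 2 affine steps, its disk has center (-7/24, -1/4), radius 1/84
v1: after 1 affine step, its disk has center (-1/2, 1/4), radius 1/9


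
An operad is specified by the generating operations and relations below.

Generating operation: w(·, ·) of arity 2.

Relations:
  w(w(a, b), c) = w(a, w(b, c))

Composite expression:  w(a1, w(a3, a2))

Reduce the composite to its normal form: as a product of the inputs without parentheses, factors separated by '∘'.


a1 ∘ a3 ∘ a2

Associativity of w dissolves the nesting; only the a-input order survives.
w(a3, a2) linearizes to a3 ∘ a2
w(a1, w(a3, a2)) linearizes to a1 ∘ a3 ∘ a2


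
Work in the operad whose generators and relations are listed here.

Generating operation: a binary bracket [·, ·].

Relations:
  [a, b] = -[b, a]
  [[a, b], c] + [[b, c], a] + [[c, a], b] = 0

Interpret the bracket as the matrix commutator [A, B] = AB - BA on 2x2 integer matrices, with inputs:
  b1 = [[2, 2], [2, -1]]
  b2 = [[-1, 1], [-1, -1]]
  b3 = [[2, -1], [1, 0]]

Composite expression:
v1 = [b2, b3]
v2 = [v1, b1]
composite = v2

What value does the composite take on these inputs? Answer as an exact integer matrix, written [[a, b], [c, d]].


[[0, 6], [-6, 0]]

[b2, b3] = [[0, -2], [-2, 0]]
[[b2, b3], b1] = [[0, 6], [-6, 0]]


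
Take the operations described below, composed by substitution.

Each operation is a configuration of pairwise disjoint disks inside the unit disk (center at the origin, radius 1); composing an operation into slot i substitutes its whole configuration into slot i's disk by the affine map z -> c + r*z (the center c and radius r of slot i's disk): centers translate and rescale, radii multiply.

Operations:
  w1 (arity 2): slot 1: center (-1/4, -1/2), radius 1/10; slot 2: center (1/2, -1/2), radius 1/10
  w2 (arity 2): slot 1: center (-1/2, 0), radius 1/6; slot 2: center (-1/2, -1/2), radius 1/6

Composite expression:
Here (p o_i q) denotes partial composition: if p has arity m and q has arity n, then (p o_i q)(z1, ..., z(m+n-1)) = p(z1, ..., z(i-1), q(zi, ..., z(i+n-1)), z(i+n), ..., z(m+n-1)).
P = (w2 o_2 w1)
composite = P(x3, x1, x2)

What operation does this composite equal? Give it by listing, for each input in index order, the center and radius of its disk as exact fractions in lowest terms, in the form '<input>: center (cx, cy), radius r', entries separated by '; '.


x1: center (-13/24, -7/12), radius 1/60; x2: center (-5/12, -7/12), radius 1/60; x3: center (-1/2, 0), radius 1/6

Each x-disk chains the slot maps above it in w2; radii multiply.
x3 passes through 1 substitution, ending at center (-1/2, 0), radius 1/6
x1 passes through 2 substitutions, ending at center (-13/24, -7/12), radius 1/60
x2 passes through 2 substitutions, ending at center (-5/12, -7/12), radius 1/60


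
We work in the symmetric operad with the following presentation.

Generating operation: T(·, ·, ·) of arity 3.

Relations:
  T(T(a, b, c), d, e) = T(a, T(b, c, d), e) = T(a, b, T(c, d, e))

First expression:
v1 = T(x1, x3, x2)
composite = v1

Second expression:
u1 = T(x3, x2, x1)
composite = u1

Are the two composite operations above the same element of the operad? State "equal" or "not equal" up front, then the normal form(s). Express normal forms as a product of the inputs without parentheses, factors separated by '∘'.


not equal — first x1 ∘ x3 ∘ x2, second x3 ∘ x2 ∘ x1

The first expression, normalized: x1 ∘ x3 ∘ x2
The second expression, normalized: x3 ∘ x2 ∘ x1
The forms do not match — not equal.


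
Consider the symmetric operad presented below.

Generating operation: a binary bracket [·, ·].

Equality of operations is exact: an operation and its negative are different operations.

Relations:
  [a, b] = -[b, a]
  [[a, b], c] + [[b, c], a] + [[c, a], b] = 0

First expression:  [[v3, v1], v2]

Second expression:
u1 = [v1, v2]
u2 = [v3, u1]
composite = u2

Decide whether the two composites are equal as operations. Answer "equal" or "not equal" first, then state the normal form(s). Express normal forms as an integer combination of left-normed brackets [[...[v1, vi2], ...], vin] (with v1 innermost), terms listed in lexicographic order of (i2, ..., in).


not equal; first: -[[v1, v3], v2]; second: -[[v1, v2], v3]

The first composite normalizes to -[[v1, v3], v2]
The second composite normalizes to -[[v1, v2], v3]
The normal forms differ: not equal.


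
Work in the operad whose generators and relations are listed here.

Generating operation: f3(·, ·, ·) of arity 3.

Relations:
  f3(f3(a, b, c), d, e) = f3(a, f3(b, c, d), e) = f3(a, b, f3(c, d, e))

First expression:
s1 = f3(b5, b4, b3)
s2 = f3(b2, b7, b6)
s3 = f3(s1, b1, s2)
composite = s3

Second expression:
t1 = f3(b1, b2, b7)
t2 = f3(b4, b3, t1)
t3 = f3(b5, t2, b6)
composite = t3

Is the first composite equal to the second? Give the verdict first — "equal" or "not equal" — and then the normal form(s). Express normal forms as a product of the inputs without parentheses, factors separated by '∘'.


equal: each reduces to b5 ∘ b4 ∘ b3 ∘ b1 ∘ b2 ∘ b7 ∘ b6

Reducing the first expression gives b5 ∘ b4 ∘ b3 ∘ b1 ∘ b2 ∘ b7 ∘ b6
Reducing the second expression gives b5 ∘ b4 ∘ b3 ∘ b1 ∘ b2 ∘ b7 ∘ b6
Both agree, so they are equal.


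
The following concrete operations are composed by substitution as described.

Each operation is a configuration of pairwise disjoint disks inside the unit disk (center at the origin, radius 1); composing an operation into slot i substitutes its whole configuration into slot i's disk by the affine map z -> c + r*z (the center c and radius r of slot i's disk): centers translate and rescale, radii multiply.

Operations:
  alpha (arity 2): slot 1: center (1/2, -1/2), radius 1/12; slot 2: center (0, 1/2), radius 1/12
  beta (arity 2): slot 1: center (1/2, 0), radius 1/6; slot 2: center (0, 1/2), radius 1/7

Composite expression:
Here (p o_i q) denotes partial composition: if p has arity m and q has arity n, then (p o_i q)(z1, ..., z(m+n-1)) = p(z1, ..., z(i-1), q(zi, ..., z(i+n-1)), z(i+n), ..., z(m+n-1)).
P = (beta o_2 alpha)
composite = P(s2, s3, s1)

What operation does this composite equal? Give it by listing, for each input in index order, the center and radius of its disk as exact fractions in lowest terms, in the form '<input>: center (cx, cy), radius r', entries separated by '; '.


s1: center (0, 4/7), radius 1/84; s2: center (1/2, 0), radius 1/6; s3: center (1/14, 3/7), radius 1/84

Below beta, radii multiply path by path; the s-disk centers shift.
input s2: applying the 1 nested substitution gives center (1/2, 0), radius 1/6
input s3: applying the 2 nested substitutions gives center (1/14, 3/7), radius 1/84
input s1: applying the 2 nested substitutions gives center (0, 4/7), radius 1/84


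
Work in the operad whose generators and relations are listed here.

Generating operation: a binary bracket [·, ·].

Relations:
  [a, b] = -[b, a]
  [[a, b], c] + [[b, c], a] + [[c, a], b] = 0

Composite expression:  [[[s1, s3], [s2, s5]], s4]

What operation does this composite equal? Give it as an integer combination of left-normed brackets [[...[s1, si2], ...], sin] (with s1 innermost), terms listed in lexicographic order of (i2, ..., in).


[[[[s1, s3], s2], s5], s4] - [[[[s1, s3], s5], s2], s4]

A multilinear Lie element is pinned by s1-initial words (s1 innermost).
Composite bracket: [[[s1, s3], [s2, s5]], s4]
The bracket unfolds into 16 signed words via [a, b] = ab - ba (2^4 = 16).
Only words starting with s1 matter:
  the word s1s3s2s5s4 carries sign +1 and contributes +[[[[s1, s3], s2], s5], s4]
  the word s1s3s5s2s4 carries sign -1 and contributes -[[[[s1, s3], s5], s2], s4]


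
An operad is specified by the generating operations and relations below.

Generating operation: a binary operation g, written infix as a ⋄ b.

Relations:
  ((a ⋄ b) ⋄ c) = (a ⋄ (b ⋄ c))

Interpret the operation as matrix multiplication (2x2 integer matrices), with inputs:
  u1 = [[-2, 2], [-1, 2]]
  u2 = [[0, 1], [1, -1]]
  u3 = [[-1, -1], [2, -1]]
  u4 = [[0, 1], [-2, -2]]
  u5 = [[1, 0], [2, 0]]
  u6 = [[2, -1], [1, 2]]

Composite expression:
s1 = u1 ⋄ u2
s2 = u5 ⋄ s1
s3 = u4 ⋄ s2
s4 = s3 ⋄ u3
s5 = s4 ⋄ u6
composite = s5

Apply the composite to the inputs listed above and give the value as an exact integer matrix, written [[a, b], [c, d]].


(u1 ⋄ u2) = [[2, -4], [2, -3]]
(u5 ⋄ (u1 ⋄ u2)) = [[2, -4], [4, -8]]
(u4 ⋄ (u5 ⋄ (u1 ⋄ u2))) = [[4, -8], [-12, 24]]
((u4 ⋄ (u5 ⋄ (u1 ⋄ u2))) ⋄ u3) = [[-20, 4], [60, -12]]
(((u4 ⋄ (u5 ⋄ (u1 ⋄ u2))) ⋄ u3) ⋄ u6) = [[-36, 28], [108, -84]]

[[-36, 28], [108, -84]]


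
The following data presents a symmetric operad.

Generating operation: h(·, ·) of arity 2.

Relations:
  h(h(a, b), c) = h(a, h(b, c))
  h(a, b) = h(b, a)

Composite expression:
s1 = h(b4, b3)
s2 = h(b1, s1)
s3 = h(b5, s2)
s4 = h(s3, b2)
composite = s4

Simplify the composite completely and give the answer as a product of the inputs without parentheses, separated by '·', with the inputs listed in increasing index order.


b1 · b2 · b3 · b4 · b5


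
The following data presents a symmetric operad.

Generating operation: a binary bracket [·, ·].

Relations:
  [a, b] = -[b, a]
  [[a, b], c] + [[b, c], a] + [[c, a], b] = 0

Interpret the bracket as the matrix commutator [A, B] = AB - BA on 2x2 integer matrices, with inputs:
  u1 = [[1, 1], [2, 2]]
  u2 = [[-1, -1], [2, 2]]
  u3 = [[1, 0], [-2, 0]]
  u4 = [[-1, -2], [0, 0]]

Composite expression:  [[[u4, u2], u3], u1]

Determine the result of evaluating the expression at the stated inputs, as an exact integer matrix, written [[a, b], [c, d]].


[[24, 25], [-26, -24]]

[u4, u2] = [[-4, -5], [2, 4]]
[[u4, u2], u3] = [[10, 5], [-14, -10]]
[[[u4, u2], u3], u1] = [[24, 25], [-26, -24]]


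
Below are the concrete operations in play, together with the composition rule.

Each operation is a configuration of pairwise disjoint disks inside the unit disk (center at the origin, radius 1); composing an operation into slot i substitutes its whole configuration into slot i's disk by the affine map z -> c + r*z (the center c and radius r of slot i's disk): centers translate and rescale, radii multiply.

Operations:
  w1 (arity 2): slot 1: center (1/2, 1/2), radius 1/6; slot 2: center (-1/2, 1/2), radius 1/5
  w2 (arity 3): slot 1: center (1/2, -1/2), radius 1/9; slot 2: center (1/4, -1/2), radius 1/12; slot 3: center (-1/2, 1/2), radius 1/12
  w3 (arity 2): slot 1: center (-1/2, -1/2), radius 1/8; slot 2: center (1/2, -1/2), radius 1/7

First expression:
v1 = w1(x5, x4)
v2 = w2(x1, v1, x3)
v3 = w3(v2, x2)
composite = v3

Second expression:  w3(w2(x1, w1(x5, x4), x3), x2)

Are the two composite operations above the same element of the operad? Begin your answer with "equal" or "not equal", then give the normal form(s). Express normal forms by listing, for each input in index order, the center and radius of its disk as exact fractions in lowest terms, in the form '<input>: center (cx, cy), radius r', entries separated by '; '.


equal; both compose to x1: center (-7/16, -9/16), radius 1/72; x2: center (1/2, -1/2), radius 1/7; x3: center (-9/16, -7/16), radius 1/96; x4: center (-91/192, -107/192), radius 1/480; x5: center (-89/192, -107/192), radius 1/576

The first expression reduces to x1: center (-7/16, -9/16), radius 1/72; x2: center (1/2, -1/2), radius 1/7; x3: center (-9/16, -7/16), radius 1/96; x4: center (-91/192, -107/192), radius 1/480; x5: center (-89/192, -107/192), radius 1/576
The second expression reduces to x1: center (-7/16, -9/16), radius 1/72; x2: center (1/2, -1/2), radius 1/7; x3: center (-9/16, -7/16), radius 1/96; x4: center (-91/192, -107/192), radius 1/480; x5: center (-89/192, -107/192), radius 1/576
Same normal form: equal.


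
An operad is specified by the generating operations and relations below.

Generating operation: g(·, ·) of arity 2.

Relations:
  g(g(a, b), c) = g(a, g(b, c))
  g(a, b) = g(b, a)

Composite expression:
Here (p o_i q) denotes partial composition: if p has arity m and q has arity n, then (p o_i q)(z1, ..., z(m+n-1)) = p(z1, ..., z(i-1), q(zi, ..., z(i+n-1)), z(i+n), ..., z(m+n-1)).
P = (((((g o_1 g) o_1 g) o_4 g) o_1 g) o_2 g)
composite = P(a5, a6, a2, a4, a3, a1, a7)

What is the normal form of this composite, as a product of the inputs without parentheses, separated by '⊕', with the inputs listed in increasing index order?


Both nesting and order wash out for g; what remains is which a's occur.
g(a6, a2) spells out as a6 ⊕ a2
g(a5, g(a6, a2)) spells out as a5 ⊕ a6 ⊕ a2
g(g(a5, g(a6, a2)), a4) spells out as a5 ⊕ a6 ⊕ a2 ⊕ a4
g(g(g(a5, g(a6, a2)), a4), a3) spells out as a5 ⊕ a6 ⊕ a2 ⊕ a4 ⊕ a3
g(a1, a7) spells out as a1 ⊕ a7
g(g(g(g(a5, g(a6, a2)), a4), a3), g(a1, a7)) spells out as a5 ⊕ a6 ⊕ a2 ⊕ a4 ⊕ a3 ⊕ a1 ⊕ a7
commutativity sorts the factors: a1 ⊕ a2 ⊕ a3 ⊕ a4 ⊕ a5 ⊕ a6 ⊕ a7

a1 ⊕ a2 ⊕ a3 ⊕ a4 ⊕ a5 ⊕ a6 ⊕ a7


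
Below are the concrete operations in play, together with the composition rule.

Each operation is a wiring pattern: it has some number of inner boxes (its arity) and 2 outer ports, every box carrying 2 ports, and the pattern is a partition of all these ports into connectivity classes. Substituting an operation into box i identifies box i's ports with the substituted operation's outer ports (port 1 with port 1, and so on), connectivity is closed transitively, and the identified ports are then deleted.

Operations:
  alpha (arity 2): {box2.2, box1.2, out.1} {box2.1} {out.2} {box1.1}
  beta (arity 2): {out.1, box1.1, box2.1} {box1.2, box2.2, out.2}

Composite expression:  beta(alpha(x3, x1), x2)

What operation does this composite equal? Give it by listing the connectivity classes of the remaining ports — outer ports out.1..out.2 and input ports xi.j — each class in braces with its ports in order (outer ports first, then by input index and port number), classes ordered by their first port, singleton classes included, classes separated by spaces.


After gluing at beta, chains via deleted ports link the x-ports.
composing alpha on (x3, x1), with out.j its own outer ports: {out.1, x1.2, x3.2} {out.2} {x1.1} {x3.1}
composing beta on (x3, x1, x2), with out.j its own outer ports: {out.1, x1.2, x2.1, x3.2} {out.2, x2.2} {x1.1} {x3.1}

{out.1, x1.2, x2.1, x3.2} {out.2, x2.2} {x1.1} {x3.1}


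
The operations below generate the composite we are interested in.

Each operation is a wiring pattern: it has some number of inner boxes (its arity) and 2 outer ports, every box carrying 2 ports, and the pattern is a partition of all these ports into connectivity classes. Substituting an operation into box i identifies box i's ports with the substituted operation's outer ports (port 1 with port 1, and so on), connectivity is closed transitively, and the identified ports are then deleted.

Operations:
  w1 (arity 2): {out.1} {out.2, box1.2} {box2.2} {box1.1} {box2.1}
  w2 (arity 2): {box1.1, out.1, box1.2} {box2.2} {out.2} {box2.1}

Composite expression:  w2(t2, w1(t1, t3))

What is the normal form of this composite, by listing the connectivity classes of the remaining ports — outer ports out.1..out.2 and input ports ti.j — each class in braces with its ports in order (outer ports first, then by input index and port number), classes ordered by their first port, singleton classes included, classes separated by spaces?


{out.1, t2.1, t2.2} {out.2} {t1.1} {t1.2} {t3.1} {t3.2}

Substituting into w2 glues patterns; closure does the rest.
through w1, on inputs (t1, t3): {out.1} {out.2, t1.2} {t1.1} {t3.1} {t3.2} (out.j = stage outer ports)
through w2, on inputs (t2, t1, t3): {out.1, t2.1, t2.2} {out.2} {t1.1} {t1.2} {t3.1} {t3.2} (out.j = stage outer ports)


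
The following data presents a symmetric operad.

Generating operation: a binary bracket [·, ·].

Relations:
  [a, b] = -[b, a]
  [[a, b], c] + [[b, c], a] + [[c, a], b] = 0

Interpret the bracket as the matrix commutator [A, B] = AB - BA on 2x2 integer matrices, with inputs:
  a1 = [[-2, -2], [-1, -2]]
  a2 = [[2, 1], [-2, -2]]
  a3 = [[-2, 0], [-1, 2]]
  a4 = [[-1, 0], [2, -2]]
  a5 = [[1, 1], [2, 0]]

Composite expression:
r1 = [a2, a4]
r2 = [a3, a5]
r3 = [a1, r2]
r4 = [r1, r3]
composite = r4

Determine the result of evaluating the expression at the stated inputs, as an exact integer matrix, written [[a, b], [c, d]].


[a2, a4] = [[2, -1], [-10, -2]]
[a3, a5] = [[1, -4], [7, -1]]
[a1, [a3, a5]] = [[-18, 4], [-2, 18]]
[[a2, a4], [a1, [a3, a5]]] = [[42, -20], [368, -42]]

[[42, -20], [368, -42]]


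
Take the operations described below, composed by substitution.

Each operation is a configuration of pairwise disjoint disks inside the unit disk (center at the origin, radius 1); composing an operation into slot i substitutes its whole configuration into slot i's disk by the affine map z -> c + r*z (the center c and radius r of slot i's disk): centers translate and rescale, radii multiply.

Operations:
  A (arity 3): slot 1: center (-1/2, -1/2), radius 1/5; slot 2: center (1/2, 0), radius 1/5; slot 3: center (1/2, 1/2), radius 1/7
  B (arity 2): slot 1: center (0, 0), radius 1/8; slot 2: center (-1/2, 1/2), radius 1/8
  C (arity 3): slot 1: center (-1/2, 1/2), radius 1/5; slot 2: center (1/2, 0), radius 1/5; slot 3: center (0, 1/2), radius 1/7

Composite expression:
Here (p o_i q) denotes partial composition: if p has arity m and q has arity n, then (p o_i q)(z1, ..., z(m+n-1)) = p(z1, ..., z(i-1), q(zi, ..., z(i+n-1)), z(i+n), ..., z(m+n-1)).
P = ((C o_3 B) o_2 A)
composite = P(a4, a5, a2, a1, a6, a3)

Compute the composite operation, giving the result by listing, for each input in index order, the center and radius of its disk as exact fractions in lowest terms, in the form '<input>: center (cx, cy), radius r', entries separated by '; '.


Follow each a-input down from C: c' goes to c + r*c', radius to r*r'.
a4 passes through 1 substitution, ending at center (-1/2, 1/2), radius 1/5
a5 passes through 2 substitutions, ending at center (2/5, -1/10), radius 1/25
a2 passes through 2 substitutions, ending at center (3/5, 0), radius 1/25
a1 passes through 2 substitutions, ending at center (3/5, 1/10), radius 1/35
a6 passes through 2 substitutions, ending at center (0, 1/2), radius 1/56
a3 passes through 2 substitutions, ending at center (-1/14, 4/7), radius 1/56

a1: center (3/5, 1/10), radius 1/35; a2: center (3/5, 0), radius 1/25; a3: center (-1/14, 4/7), radius 1/56; a4: center (-1/2, 1/2), radius 1/5; a5: center (2/5, -1/10), radius 1/25; a6: center (0, 1/2), radius 1/56
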